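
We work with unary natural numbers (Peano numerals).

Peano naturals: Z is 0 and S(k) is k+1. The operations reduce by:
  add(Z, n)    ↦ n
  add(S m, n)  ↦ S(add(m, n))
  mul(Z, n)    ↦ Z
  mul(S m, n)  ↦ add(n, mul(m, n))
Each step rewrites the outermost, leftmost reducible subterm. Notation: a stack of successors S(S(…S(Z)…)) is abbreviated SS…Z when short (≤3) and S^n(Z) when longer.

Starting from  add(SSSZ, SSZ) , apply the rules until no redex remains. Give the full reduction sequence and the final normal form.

  start: add(SSSZ, SSZ)
  [1] S(add(SSZ, SSZ))
  [2] S(S(add(SZ, SSZ)))
  [3] S(S(S(add(Z, SSZ))))
  [4] S^5(Z)

Answer: normal form = S^5(Z)  (in 4 steps)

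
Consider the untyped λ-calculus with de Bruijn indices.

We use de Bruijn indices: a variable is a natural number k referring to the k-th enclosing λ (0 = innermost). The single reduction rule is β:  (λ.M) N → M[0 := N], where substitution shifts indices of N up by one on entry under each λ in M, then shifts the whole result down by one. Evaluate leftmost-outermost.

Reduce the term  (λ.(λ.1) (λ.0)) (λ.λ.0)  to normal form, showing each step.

  start: (λ.(λ.1) (λ.0)) (λ.λ.0)
  step 1: (λ.λ.λ.0) (λ.0)
  step 2: λ.λ.0

Answer: normal form = λ.λ.0  (in 2 steps)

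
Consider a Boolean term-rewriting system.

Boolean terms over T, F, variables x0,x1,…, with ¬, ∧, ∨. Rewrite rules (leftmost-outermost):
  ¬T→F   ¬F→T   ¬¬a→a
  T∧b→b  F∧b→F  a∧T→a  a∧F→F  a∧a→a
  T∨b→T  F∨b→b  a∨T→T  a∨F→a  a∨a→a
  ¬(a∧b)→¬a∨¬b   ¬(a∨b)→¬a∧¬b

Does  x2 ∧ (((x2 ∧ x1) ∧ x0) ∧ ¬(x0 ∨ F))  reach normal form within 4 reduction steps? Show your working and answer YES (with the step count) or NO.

  start: x2 ∧ (((x2 ∧ x1) ∧ x0) ∧ ¬(x0 ∨ F))
  →1  x2 ∧ (((x2 ∧ x1) ∧ x0) ∧ (¬x0 ∧ ¬F))
  →2  x2 ∧ (((x2 ∧ x1) ∧ x0) ∧ (¬x0 ∧ T))
  →3  x2 ∧ (((x2 ∧ x1) ∧ x0) ∧ ¬x0)

Answer: YES — reaches normal form x2 ∧ (((x2 ∧ x1) ∧ x0) ∧ ¬x0) in 3 ≤ 4 steps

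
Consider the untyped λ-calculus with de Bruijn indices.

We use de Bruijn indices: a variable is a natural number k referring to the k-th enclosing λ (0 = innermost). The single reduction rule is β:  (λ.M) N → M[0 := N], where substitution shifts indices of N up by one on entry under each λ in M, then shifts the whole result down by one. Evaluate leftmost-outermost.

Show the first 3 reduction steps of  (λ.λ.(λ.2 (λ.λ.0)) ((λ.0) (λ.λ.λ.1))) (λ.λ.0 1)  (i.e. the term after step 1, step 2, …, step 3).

Answer: after 3 steps: λ.λ.0 (λ.λ.0)

Reduction:
  start: (λ.λ.(λ.2 (λ.λ.0)) ((λ.0) (λ.λ.λ.1))) (λ.λ.0 1)
  step 1: λ.(λ.(λ.λ.0 1) (λ.λ.0)) ((λ.0) (λ.λ.λ.1))
  step 2: λ.(λ.λ.0 1) (λ.λ.0)
  step 3: λ.λ.0 (λ.λ.0)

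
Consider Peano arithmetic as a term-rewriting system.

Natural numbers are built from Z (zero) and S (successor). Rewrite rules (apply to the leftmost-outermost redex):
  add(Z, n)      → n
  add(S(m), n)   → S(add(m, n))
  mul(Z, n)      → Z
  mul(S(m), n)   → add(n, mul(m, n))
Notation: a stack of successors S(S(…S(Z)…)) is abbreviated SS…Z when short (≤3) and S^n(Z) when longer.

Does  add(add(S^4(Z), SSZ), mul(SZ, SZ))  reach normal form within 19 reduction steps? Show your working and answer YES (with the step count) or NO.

Answer: YES — reaches normal form S^7(Z) in 16 ≤ 19 steps

Reduction:
  start: add(add(S^4(Z), SSZ), mul(SZ, SZ))
  →1  add(S(add(SSSZ, SSZ)), mul(SZ, SZ))
  →2  S(add(add(SSSZ, SSZ), mul(SZ, SZ)))
  →3  S(add(S(add(SSZ, SSZ)), mul(SZ, SZ)))
  →4  S(S(add(add(SSZ, SSZ), mul(SZ, SZ))))
  →5  S(S(add(S(add(SZ, SSZ)), mul(SZ, SZ))))
  →6  S(S(S(add(add(SZ, SSZ), mul(SZ, SZ)))))
  →7  S(S(S(add(S(add(Z, SSZ)), mul(SZ, SZ)))))
  →8  S(S(S(S(add(add(Z, SSZ), mul(SZ, SZ))))))
  →9  S(S(S(S(add(SSZ, mul(SZ, SZ))))))
  →10  S(S(S(S(S(add(SZ, mul(SZ, SZ)))))))
  →11  S(S(S(S(S(S(add(Z, mul(SZ, SZ))))))))
  →12  S(S(S(S(S(S(mul(SZ, SZ)))))))
  →13  S(S(S(S(S(S(add(SZ, mul(Z, SZ))))))))
  →14  S(S(S(S(S(S(S(add(Z, mul(Z, SZ)))))))))
  →15  S(S(S(S(S(S(S(mul(Z, SZ))))))))
  →16  S^7(Z)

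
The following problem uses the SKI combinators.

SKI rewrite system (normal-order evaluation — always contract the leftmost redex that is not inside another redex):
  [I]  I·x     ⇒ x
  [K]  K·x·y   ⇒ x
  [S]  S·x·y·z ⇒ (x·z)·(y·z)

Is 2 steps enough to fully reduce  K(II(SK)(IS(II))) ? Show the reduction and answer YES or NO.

  start: K(II(SK)(IS(II)))
  [1] K(I(SK)(IS(II)))
  [2] K(SK(IS(II)))

Answer: NO — after 2 steps the term is K(SK(IS(II))), not yet normal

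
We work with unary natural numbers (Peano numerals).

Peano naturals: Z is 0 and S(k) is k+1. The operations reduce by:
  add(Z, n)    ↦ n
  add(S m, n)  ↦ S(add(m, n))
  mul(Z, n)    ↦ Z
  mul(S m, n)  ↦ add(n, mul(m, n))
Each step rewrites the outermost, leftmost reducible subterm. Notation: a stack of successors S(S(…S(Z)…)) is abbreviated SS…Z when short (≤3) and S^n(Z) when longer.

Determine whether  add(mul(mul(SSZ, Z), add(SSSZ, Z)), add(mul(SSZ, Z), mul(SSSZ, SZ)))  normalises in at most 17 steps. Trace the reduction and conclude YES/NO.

  start: add(mul(mul(SSZ, Z), add(SSSZ, Z)), add(mul(SSZ, Z), mul(SSSZ, SZ)))
  step 1: add(mul(add(Z, mul(SZ, Z)), add(SSSZ, Z)), add(mul(SSZ, Z), mul(SSSZ, SZ)))
  step 2: add(mul(mul(SZ, Z), add(SSSZ, Z)), add(mul(SSZ, Z), mul(SSSZ, SZ)))
  step 3: add(mul(add(Z, mul(Z, Z)), add(SSSZ, Z)), add(mul(SSZ, Z), mul(SSSZ, SZ)))
  step 4: add(mul(mul(Z, Z), add(SSSZ, Z)), add(mul(SSZ, Z), mul(SSSZ, SZ)))
  step 5: add(mul(Z, add(SSSZ, Z)), add(mul(SSZ, Z), mul(SSSZ, SZ)))
  step 6: add(Z, add(mul(SSZ, Z), mul(SSSZ, SZ)))
  step 7: add(mul(SSZ, Z), mul(SSSZ, SZ))
  step 8: add(add(Z, mul(SZ, Z)), mul(SSSZ, SZ))
  step 9: add(mul(SZ, Z), mul(SSSZ, SZ))
  step 10: add(add(Z, mul(Z, Z)), mul(SSSZ, SZ))
  step 11: add(mul(Z, Z), mul(SSSZ, SZ))
  step 12: add(Z, mul(SSSZ, SZ))
  step 13: mul(SSSZ, SZ)
  step 14: add(SZ, mul(SSZ, SZ))
  step 15: S(add(Z, mul(SSZ, SZ)))
  step 16: S(mul(SSZ, SZ))
  step 17: S(add(SZ, mul(SZ, SZ)))

Answer: NO — after 17 steps the term is S(add(SZ, mul(SZ, SZ))), not yet normal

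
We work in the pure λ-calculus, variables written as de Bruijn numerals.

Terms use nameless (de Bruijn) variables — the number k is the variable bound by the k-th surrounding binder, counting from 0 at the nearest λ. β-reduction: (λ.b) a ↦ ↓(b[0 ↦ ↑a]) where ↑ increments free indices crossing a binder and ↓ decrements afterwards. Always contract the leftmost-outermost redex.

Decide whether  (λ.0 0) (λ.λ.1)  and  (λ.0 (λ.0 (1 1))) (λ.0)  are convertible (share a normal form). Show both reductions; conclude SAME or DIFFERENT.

Term A:
  start: (λ.0 0) (λ.λ.1)
  →1  (λ.λ.1) (λ.λ.1)
  →2  λ.λ.λ.1

Term B:
  start: (λ.0 (λ.0 (1 1))) (λ.0)
  →1  (λ.0) (λ.0 ((λ.0) (λ.0)))
  →2  λ.0 ((λ.0) (λ.0))
  →3  λ.0 (λ.0)

Answer: DIFFERENT — A ⇓ λ.λ.λ.1, B ⇓ λ.0 (λ.0)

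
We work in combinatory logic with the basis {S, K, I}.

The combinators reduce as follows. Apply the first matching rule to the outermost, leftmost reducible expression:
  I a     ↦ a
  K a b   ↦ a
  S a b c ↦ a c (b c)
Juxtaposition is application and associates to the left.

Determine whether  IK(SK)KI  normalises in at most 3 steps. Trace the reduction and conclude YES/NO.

Answer: YES — reaches normal form SKI in 2 ≤ 3 steps

Derivation:
  start: IK(SK)KI
  →1  K(SK)KI
  →2  SKI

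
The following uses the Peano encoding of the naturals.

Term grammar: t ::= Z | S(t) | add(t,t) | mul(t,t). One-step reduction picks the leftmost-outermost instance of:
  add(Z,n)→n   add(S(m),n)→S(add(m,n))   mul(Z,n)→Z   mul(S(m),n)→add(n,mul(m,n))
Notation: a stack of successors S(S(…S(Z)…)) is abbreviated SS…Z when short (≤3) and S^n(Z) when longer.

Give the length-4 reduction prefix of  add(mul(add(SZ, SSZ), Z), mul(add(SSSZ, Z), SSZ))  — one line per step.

Answer: after 4 steps: add(mul(SSZ, Z), mul(add(SSSZ, Z), SSZ))

Working:
  start: add(mul(add(SZ, SSZ), Z), mul(add(SSSZ, Z), SSZ))
  →1  add(mul(S(add(Z, SSZ)), Z), mul(add(SSSZ, Z), SSZ))
  →2  add(add(Z, mul(add(Z, SSZ), Z)), mul(add(SSSZ, Z), SSZ))
  →3  add(mul(add(Z, SSZ), Z), mul(add(SSSZ, Z), SSZ))
  →4  add(mul(SSZ, Z), mul(add(SSSZ, Z), SSZ))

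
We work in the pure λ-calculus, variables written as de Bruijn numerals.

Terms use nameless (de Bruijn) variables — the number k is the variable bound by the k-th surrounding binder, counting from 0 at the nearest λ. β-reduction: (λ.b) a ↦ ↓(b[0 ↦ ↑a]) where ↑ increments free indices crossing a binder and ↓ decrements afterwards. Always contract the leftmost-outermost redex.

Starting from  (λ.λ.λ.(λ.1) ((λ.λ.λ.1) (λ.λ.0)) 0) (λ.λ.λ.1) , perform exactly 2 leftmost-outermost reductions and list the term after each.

Answer: after 2 steps: λ.λ.0 0

Reduction:
  start: (λ.λ.λ.(λ.1) ((λ.λ.λ.1) (λ.λ.0)) 0) (λ.λ.λ.1)
  [1] λ.λ.(λ.1) ((λ.λ.λ.1) (λ.λ.0)) 0
  [2] λ.λ.0 0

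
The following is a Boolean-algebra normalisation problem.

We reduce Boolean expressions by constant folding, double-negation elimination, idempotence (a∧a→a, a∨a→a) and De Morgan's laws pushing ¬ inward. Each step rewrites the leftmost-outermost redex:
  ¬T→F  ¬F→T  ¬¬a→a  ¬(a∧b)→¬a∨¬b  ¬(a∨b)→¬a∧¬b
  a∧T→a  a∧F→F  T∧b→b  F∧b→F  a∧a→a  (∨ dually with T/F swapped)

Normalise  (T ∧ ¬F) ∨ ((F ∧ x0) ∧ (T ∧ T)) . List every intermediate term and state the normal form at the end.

  start: (T ∧ ¬F) ∨ ((F ∧ x0) ∧ (T ∧ T))
  [1] ¬F ∨ ((F ∧ x0) ∧ (T ∧ T))
  [2] T ∨ ((F ∧ x0) ∧ (T ∧ T))
  [3] T

Answer: normal form = T  (in 3 steps)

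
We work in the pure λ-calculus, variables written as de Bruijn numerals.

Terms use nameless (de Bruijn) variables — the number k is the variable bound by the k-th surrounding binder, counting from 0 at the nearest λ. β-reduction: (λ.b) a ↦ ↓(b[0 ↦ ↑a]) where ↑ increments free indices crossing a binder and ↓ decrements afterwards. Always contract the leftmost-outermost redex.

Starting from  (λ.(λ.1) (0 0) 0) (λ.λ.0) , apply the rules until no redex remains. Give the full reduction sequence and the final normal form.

  start: (λ.(λ.1) (0 0) 0) (λ.λ.0)
  →1  (λ.λ.λ.0) ((λ.λ.0) (λ.λ.0)) (λ.λ.0)
  →2  (λ.λ.0) (λ.λ.0)
  →3  λ.0

Answer: normal form = λ.0  (in 3 steps)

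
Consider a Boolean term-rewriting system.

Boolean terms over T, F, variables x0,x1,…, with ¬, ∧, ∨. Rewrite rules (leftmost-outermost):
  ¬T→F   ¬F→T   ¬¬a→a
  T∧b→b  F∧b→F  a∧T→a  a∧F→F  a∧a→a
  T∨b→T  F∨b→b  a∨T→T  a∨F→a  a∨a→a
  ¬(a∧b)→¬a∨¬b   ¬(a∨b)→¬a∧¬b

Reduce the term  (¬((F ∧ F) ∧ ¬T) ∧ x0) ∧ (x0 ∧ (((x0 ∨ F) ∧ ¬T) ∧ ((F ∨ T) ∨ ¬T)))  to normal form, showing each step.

Answer: normal form = F  (in 12 steps)

Working:
  start: (¬((F ∧ F) ∧ ¬T) ∧ x0) ∧ (x0 ∧ (((x0 ∨ F) ∧ ¬T) ∧ ((F ∨ T) ∨ ¬T)))
  [1] ((¬(F ∧ F) ∨ ¬¬T) ∧ x0) ∧ (x0 ∧ (((x0 ∨ F) ∧ ¬T) ∧ ((F ∨ T) ∨ ¬T)))
  [2] (((¬F ∨ ¬F) ∨ ¬¬T) ∧ x0) ∧ (x0 ∧ (((x0 ∨ F) ∧ ¬T) ∧ ((F ∨ T) ∨ ¬T)))
  [3] ((¬F ∨ ¬¬T) ∧ x0) ∧ (x0 ∧ (((x0 ∨ F) ∧ ¬T) ∧ ((F ∨ T) ∨ ¬T)))
  [4] ((T ∨ ¬¬T) ∧ x0) ∧ (x0 ∧ (((x0 ∨ F) ∧ ¬T) ∧ ((F ∨ T) ∨ ¬T)))
  [5] (T ∧ x0) ∧ (x0 ∧ (((x0 ∨ F) ∧ ¬T) ∧ ((F ∨ T) ∨ ¬T)))
  [6] x0 ∧ (x0 ∧ (((x0 ∨ F) ∧ ¬T) ∧ ((F ∨ T) ∨ ¬T)))
  [7] x0 ∧ (x0 ∧ ((x0 ∧ ¬T) ∧ ((F ∨ T) ∨ ¬T)))
  [8] x0 ∧ (x0 ∧ ((x0 ∧ F) ∧ ((F ∨ T) ∨ ¬T)))
  [9] x0 ∧ (x0 ∧ (F ∧ ((F ∨ T) ∨ ¬T)))
  [10] x0 ∧ (x0 ∧ F)
  [11] x0 ∧ F
  [12] F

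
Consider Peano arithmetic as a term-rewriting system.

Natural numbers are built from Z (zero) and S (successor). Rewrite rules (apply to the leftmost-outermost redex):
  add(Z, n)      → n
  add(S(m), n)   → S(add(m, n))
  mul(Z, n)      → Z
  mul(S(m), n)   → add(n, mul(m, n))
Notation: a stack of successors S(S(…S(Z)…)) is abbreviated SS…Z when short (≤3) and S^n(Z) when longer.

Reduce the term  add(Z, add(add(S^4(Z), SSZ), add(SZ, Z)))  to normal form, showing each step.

  start: add(Z, add(add(S^4(Z), SSZ), add(SZ, Z)))
  step 1: add(add(S^4(Z), SSZ), add(SZ, Z))
  step 2: add(S(add(SSSZ, SSZ)), add(SZ, Z))
  step 3: S(add(add(SSSZ, SSZ), add(SZ, Z)))
  step 4: S(add(S(add(SSZ, SSZ)), add(SZ, Z)))
  step 5: S(S(add(add(SSZ, SSZ), add(SZ, Z))))
  step 6: S(S(add(S(add(SZ, SSZ)), add(SZ, Z))))
  step 7: S(S(S(add(add(SZ, SSZ), add(SZ, Z)))))
  step 8: S(S(S(add(S(add(Z, SSZ)), add(SZ, Z)))))
  step 9: S(S(S(S(add(add(Z, SSZ), add(SZ, Z))))))
  step 10: S(S(S(S(add(SSZ, add(SZ, Z))))))
  step 11: S(S(S(S(S(add(SZ, add(SZ, Z)))))))
  step 12: S(S(S(S(S(S(add(Z, add(SZ, Z))))))))
  step 13: S(S(S(S(S(S(add(SZ, Z)))))))
  step 14: S(S(S(S(S(S(S(add(Z, Z))))))))
  step 15: S^7(Z)

Answer: normal form = S^7(Z)  (in 15 steps)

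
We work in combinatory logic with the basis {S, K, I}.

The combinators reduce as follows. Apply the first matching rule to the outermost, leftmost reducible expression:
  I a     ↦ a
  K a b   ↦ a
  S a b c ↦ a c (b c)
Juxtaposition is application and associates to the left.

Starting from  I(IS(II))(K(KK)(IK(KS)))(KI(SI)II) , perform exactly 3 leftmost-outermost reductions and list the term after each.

  start: I(IS(II))(K(KK)(IK(KS)))(KI(SI)II)
  →1  IS(II)(K(KK)(IK(KS)))(KI(SI)II)
  →2  S(II)(K(KK)(IK(KS)))(KI(SI)II)
  →3  II(KI(SI)II)(K(KK)(IK(KS))(KI(SI)II))

Answer: after 3 steps: II(KI(SI)II)(K(KK)(IK(KS))(KI(SI)II))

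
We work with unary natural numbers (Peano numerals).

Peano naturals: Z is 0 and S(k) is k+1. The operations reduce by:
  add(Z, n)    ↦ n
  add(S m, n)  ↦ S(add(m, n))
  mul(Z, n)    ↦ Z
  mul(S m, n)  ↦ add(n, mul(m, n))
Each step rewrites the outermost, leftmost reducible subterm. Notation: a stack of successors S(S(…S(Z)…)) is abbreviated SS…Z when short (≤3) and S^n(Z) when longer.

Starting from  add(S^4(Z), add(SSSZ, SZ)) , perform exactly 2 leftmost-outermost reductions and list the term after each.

  start: add(S^4(Z), add(SSSZ, SZ))
  →1  S(add(SSSZ, add(SSSZ, SZ)))
  →2  S(S(add(SSZ, add(SSSZ, SZ))))

Answer: after 2 steps: S(S(add(SSZ, add(SSSZ, SZ))))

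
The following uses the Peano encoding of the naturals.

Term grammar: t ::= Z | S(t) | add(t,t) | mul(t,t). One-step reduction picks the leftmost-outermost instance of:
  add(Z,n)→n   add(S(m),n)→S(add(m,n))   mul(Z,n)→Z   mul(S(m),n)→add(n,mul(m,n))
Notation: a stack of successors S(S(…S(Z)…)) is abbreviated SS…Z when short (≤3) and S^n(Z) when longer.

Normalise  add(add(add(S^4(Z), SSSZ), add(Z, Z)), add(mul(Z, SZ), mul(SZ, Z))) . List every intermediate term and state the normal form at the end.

  start: add(add(add(S^4(Z), SSSZ), add(Z, Z)), add(mul(Z, SZ), mul(SZ, Z)))
  →1  add(add(S(add(SSSZ, SSSZ)), add(Z, Z)), add(mul(Z, SZ), mul(SZ, Z)))
  →2  add(S(add(add(SSSZ, SSSZ), add(Z, Z))), add(mul(Z, SZ), mul(SZ, Z)))
  →3  S(add(add(add(SSSZ, SSSZ), add(Z, Z)), add(mul(Z, SZ), mul(SZ, Z))))
  →4  S(add(add(S(add(SSZ, SSSZ)), add(Z, Z)), add(mul(Z, SZ), mul(SZ, Z))))
  →5  S(add(S(add(add(SSZ, SSSZ), add(Z, Z))), add(mul(Z, SZ), mul(SZ, Z))))
  →6  S(S(add(add(add(SSZ, SSSZ), add(Z, Z)), add(mul(Z, SZ), mul(SZ, Z)))))
  →7  S(S(add(add(S(add(SZ, SSSZ)), add(Z, Z)), add(mul(Z, SZ), mul(SZ, Z)))))
  →8  S(S(add(S(add(add(SZ, SSSZ), add(Z, Z))), add(mul(Z, SZ), mul(SZ, Z)))))
  →9  S(S(S(add(add(add(SZ, SSSZ), add(Z, Z)), add(mul(Z, SZ), mul(SZ, Z))))))
  →10  S(S(S(add(add(S(add(Z, SSSZ)), add(Z, Z)), add(mul(Z, SZ), mul(SZ, Z))))))
  →11  S(S(S(add(S(add(add(Z, SSSZ), add(Z, Z))), add(mul(Z, SZ), mul(SZ, Z))))))
  →12  S(S(S(S(add(add(add(Z, SSSZ), add(Z, Z)), add(mul(Z, SZ), mul(SZ, Z)))))))
  →13  S(S(S(S(add(add(SSSZ, add(Z, Z)), add(mul(Z, SZ), mul(SZ, Z)))))))
  →14  S(S(S(S(add(S(add(SSZ, add(Z, Z))), add(mul(Z, SZ), mul(SZ, Z)))))))
  →15  S(S(S(S(S(add(add(SSZ, add(Z, Z)), add(mul(Z, SZ), mul(SZ, Z))))))))
  →16  S(S(S(S(S(add(S(add(SZ, add(Z, Z))), add(mul(Z, SZ), mul(SZ, Z))))))))
  →17  S(S(S(S(S(S(add(add(SZ, add(Z, Z)), add(mul(Z, SZ), mul(SZ, Z)))))))))
  →18  S(S(S(S(S(S(add(S(add(Z, add(Z, Z))), add(mul(Z, SZ), mul(SZ, Z)))))))))
  →19  S(S(S(S(S(S(S(add(add(Z, add(Z, Z)), add(mul(Z, SZ), mul(SZ, Z))))))))))
  →20  S(S(S(S(S(S(S(add(add(Z, Z), add(mul(Z, SZ), mul(SZ, Z))))))))))
  →21  S(S(S(S(S(S(S(add(Z, add(mul(Z, SZ), mul(SZ, Z))))))))))
  →22  S(S(S(S(S(S(S(add(mul(Z, SZ), mul(SZ, Z)))))))))
  →23  S(S(S(S(S(S(S(add(Z, mul(SZ, Z)))))))))
  →24  S(S(S(S(S(S(S(mul(SZ, Z))))))))
  →25  S(S(S(S(S(S(S(add(Z, mul(Z, Z)))))))))
  →26  S(S(S(S(S(S(S(mul(Z, Z))))))))
  →27  S^7(Z)

Answer: normal form = S^7(Z)  (in 27 steps)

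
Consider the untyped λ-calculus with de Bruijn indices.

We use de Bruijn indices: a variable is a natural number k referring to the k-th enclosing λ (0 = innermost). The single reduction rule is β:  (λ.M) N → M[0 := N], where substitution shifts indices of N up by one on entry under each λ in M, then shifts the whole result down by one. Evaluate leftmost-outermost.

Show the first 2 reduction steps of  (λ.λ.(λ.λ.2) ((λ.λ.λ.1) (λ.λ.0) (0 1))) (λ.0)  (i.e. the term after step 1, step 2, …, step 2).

  start: (λ.λ.(λ.λ.2) ((λ.λ.λ.1) (λ.λ.0) (0 1))) (λ.0)
  step 1: λ.(λ.λ.2) ((λ.λ.λ.1) (λ.λ.0) (0 (λ.0)))
  step 2: λ.λ.1

Answer: after 2 steps: λ.λ.1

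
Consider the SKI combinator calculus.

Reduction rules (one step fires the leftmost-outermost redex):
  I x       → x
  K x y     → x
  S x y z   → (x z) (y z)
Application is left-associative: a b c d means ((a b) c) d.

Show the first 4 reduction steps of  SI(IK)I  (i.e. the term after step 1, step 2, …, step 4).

Answer: after 4 steps: KI

Reduction:
  start: SI(IK)I
  [1] II(IKI)
  [2] I(IKI)
  [3] IKI
  [4] KI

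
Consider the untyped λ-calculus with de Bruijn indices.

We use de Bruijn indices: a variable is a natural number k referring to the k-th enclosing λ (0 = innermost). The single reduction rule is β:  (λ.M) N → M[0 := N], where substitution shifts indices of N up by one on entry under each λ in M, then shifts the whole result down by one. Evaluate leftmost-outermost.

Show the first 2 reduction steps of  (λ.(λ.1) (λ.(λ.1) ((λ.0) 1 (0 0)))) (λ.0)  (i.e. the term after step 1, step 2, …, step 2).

Answer: after 2 steps: λ.0

Derivation:
  start: (λ.(λ.1) (λ.(λ.1) ((λ.0) 1 (0 0)))) (λ.0)
  →1  (λ.λ.0) (λ.(λ.1) ((λ.0) (λ.0) (0 0)))
  →2  λ.0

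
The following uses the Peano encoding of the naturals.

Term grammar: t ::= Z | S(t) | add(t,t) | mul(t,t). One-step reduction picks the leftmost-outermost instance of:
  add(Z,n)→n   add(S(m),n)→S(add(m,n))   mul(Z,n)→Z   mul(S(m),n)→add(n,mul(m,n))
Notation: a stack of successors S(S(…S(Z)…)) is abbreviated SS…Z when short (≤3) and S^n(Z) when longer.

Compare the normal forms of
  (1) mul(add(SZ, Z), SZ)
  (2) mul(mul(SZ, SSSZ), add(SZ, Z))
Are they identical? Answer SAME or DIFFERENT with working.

Term A:
  start: mul(add(SZ, Z), SZ)
  step 1: mul(S(add(Z, Z)), SZ)
  step 2: add(SZ, mul(add(Z, Z), SZ))
  step 3: S(add(Z, mul(add(Z, Z), SZ)))
  step 4: S(mul(add(Z, Z), SZ))
  step 5: S(mul(Z, SZ))
  step 6: SZ

Term B:
  start: mul(mul(SZ, SSSZ), add(SZ, Z))
  step 1: mul(add(SSSZ, mul(Z, SSSZ)), add(SZ, Z))
  step 2: mul(S(add(SSZ, mul(Z, SSSZ))), add(SZ, Z))
  step 3: add(add(SZ, Z), mul(add(SSZ, mul(Z, SSSZ)), add(SZ, Z)))
  step 4: add(S(add(Z, Z)), mul(add(SSZ, mul(Z, SSSZ)), add(SZ, Z)))
  step 5: S(add(add(Z, Z), mul(add(SSZ, mul(Z, SSSZ)), add(SZ, Z))))
  step 6: S(add(Z, mul(add(SSZ, mul(Z, SSSZ)), add(SZ, Z))))
  step 7: S(mul(add(SSZ, mul(Z, SSSZ)), add(SZ, Z)))
  step 8: S(mul(S(add(SZ, mul(Z, SSSZ))), add(SZ, Z)))
  step 9: S(add(add(SZ, Z), mul(add(SZ, mul(Z, SSSZ)), add(SZ, Z))))
  step 10: S(add(S(add(Z, Z)), mul(add(SZ, mul(Z, SSSZ)), add(SZ, Z))))
  step 11: S(S(add(add(Z, Z), mul(add(SZ, mul(Z, SSSZ)), add(SZ, Z)))))
  step 12: S(S(add(Z, mul(add(SZ, mul(Z, SSSZ)), add(SZ, Z)))))
  step 13: S(S(mul(add(SZ, mul(Z, SSSZ)), add(SZ, Z))))
  step 14: S(S(mul(S(add(Z, mul(Z, SSSZ))), add(SZ, Z))))
  step 15: S(S(add(add(SZ, Z), mul(add(Z, mul(Z, SSSZ)), add(SZ, Z)))))
  step 16: S(S(add(S(add(Z, Z)), mul(add(Z, mul(Z, SSSZ)), add(SZ, Z)))))
  step 17: S(S(S(add(add(Z, Z), mul(add(Z, mul(Z, SSSZ)), add(SZ, Z))))))
  step 18: S(S(S(add(Z, mul(add(Z, mul(Z, SSSZ)), add(SZ, Z))))))
  step 19: S(S(S(mul(add(Z, mul(Z, SSSZ)), add(SZ, Z)))))
  step 20: S(S(S(mul(mul(Z, SSSZ), add(SZ, Z)))))
  step 21: S(S(S(mul(Z, add(SZ, Z)))))
  step 22: SSSZ

Answer: DIFFERENT — A ⇓ SZ, B ⇓ SSSZ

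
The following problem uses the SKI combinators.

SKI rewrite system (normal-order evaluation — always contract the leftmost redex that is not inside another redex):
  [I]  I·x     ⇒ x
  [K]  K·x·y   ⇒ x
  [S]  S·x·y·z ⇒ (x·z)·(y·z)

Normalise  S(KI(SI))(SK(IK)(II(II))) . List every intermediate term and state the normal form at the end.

  start: S(KI(SI))(SK(IK)(II(II)))
  →1  SI(SK(IK)(II(II)))
  →2  SI(K(II(II))(IK(II(II))))
  →3  SI(II(II))
  →4  SI(I(II))
  →5  SI(II)
  →6  SII

Answer: normal form = SII  (in 6 steps)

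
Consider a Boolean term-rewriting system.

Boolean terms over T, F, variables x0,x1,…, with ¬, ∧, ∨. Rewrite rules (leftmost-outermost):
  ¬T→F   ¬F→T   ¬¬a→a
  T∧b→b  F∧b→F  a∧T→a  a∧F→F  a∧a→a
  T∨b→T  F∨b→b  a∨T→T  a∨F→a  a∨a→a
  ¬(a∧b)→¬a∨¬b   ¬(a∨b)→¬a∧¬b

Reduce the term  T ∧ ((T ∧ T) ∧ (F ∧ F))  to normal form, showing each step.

Answer: normal form = F  (in 4 steps)

Derivation:
  start: T ∧ ((T ∧ T) ∧ (F ∧ F))
  step 1: (T ∧ T) ∧ (F ∧ F)
  step 2: T ∧ (F ∧ F)
  step 3: F ∧ F
  step 4: F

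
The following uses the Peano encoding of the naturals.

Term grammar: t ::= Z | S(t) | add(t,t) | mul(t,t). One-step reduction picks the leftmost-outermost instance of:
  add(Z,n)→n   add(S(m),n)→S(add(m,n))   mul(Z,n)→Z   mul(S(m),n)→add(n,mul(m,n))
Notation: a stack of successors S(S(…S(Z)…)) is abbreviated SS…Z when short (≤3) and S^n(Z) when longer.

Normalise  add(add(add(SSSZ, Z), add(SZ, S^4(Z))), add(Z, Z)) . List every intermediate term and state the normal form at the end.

Answer: normal form = S^8(Z)  (in 20 steps)

Reduction:
  start: add(add(add(SSSZ, Z), add(SZ, S^4(Z))), add(Z, Z))
  →1  add(add(S(add(SSZ, Z)), add(SZ, S^4(Z))), add(Z, Z))
  →2  add(S(add(add(SSZ, Z), add(SZ, S^4(Z)))), add(Z, Z))
  →3  S(add(add(add(SSZ, Z), add(SZ, S^4(Z))), add(Z, Z)))
  →4  S(add(add(S(add(SZ, Z)), add(SZ, S^4(Z))), add(Z, Z)))
  →5  S(add(S(add(add(SZ, Z), add(SZ, S^4(Z)))), add(Z, Z)))
  →6  S(S(add(add(add(SZ, Z), add(SZ, S^4(Z))), add(Z, Z))))
  →7  S(S(add(add(S(add(Z, Z)), add(SZ, S^4(Z))), add(Z, Z))))
  →8  S(S(add(S(add(add(Z, Z), add(SZ, S^4(Z)))), add(Z, Z))))
  →9  S(S(S(add(add(add(Z, Z), add(SZ, S^4(Z))), add(Z, Z)))))
  →10  S(S(S(add(add(Z, add(SZ, S^4(Z))), add(Z, Z)))))
  →11  S(S(S(add(add(SZ, S^4(Z)), add(Z, Z)))))
  →12  S(S(S(add(S(add(Z, S^4(Z))), add(Z, Z)))))
  →13  S(S(S(S(add(add(Z, S^4(Z)), add(Z, Z))))))
  →14  S(S(S(S(add(S^4(Z), add(Z, Z))))))
  →15  S(S(S(S(S(add(SSSZ, add(Z, Z)))))))
  →16  S(S(S(S(S(S(add(SSZ, add(Z, Z))))))))
  →17  S(S(S(S(S(S(S(add(SZ, add(Z, Z)))))))))
  →18  S(S(S(S(S(S(S(S(add(Z, add(Z, Z))))))))))
  →19  S(S(S(S(S(S(S(S(add(Z, Z)))))))))
  →20  S^8(Z)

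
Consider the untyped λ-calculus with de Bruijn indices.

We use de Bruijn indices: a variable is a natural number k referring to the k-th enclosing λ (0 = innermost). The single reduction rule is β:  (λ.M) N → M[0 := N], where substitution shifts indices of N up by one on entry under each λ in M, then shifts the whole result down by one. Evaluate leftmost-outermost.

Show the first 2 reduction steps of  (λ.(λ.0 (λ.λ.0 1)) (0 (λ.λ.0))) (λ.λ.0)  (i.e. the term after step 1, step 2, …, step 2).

  start: (λ.(λ.0 (λ.λ.0 1)) (0 (λ.λ.0))) (λ.λ.0)
  [1] (λ.0 (λ.λ.0 1)) ((λ.λ.0) (λ.λ.0))
  [2] (λ.λ.0) (λ.λ.0) (λ.λ.0 1)

Answer: after 2 steps: (λ.λ.0) (λ.λ.0) (λ.λ.0 1)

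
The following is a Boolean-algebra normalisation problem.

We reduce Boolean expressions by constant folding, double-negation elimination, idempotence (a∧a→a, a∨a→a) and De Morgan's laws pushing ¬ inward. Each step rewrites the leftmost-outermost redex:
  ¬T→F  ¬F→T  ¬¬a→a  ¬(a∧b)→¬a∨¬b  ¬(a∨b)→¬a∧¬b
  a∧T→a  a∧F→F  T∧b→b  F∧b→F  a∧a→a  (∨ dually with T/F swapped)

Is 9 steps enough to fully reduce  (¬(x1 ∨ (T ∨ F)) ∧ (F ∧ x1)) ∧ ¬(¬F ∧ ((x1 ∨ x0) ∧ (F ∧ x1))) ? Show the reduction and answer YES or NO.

  start: (¬(x1 ∨ (T ∨ F)) ∧ (F ∧ x1)) ∧ ¬(¬F ∧ ((x1 ∨ x0) ∧ (F ∧ x1)))
  step 1: ((¬x1 ∧ ¬(T ∨ F)) ∧ (F ∧ x1)) ∧ ¬(¬F ∧ ((x1 ∨ x0) ∧ (F ∧ x1)))
  step 2: ((¬x1 ∧ (¬T ∧ ¬F)) ∧ (F ∧ x1)) ∧ ¬(¬F ∧ ((x1 ∨ x0) ∧ (F ∧ x1)))
  step 3: ((¬x1 ∧ (F ∧ ¬F)) ∧ (F ∧ x1)) ∧ ¬(¬F ∧ ((x1 ∨ x0) ∧ (F ∧ x1)))
  step 4: ((¬x1 ∧ F) ∧ (F ∧ x1)) ∧ ¬(¬F ∧ ((x1 ∨ x0) ∧ (F ∧ x1)))
  step 5: (F ∧ (F ∧ x1)) ∧ ¬(¬F ∧ ((x1 ∨ x0) ∧ (F ∧ x1)))
  step 6: F ∧ ¬(¬F ∧ ((x1 ∨ x0) ∧ (F ∧ x1)))
  step 7: F

Answer: YES — reaches normal form F in 7 ≤ 9 steps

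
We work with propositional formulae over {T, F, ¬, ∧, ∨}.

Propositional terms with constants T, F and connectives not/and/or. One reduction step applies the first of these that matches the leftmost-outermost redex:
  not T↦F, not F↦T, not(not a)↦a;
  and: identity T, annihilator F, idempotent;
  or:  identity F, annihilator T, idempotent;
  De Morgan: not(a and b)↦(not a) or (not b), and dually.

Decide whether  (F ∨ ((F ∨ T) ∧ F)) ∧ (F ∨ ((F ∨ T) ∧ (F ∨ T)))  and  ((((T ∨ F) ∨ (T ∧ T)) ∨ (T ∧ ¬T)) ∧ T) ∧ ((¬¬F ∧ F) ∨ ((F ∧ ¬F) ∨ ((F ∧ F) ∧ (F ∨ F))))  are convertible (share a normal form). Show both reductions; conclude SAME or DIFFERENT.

Answer: SAME — A ⇓ F, B ⇓ F

Derivation:
Term A:
  start: (F ∨ ((F ∨ T) ∧ F)) ∧ (F ∨ ((F ∨ T) ∧ (F ∨ T)))
  step 1: ((F ∨ T) ∧ F) ∧ (F ∨ ((F ∨ T) ∧ (F ∨ T)))
  step 2: F ∧ (F ∨ ((F ∨ T) ∧ (F ∨ T)))
  step 3: F

Term B:
  start: ((((T ∨ F) ∨ (T ∧ T)) ∨ (T ∧ ¬T)) ∧ T) ∧ ((¬¬F ∧ F) ∨ ((F ∧ ¬F) ∨ ((F ∧ F) ∧ (F ∨ F))))
  step 1: (((T ∨ F) ∨ (T ∧ T)) ∨ (T ∧ ¬T)) ∧ ((¬¬F ∧ F) ∨ ((F ∧ ¬F) ∨ ((F ∧ F) ∧ (F ∨ F))))
  step 2: ((T ∨ (T ∧ T)) ∨ (T ∧ ¬T)) ∧ ((¬¬F ∧ F) ∨ ((F ∧ ¬F) ∨ ((F ∧ F) ∧ (F ∨ F))))
  step 3: (T ∨ (T ∧ ¬T)) ∧ ((¬¬F ∧ F) ∨ ((F ∧ ¬F) ∨ ((F ∧ F) ∧ (F ∨ F))))
  step 4: T ∧ ((¬¬F ∧ F) ∨ ((F ∧ ¬F) ∨ ((F ∧ F) ∧ (F ∨ F))))
  step 5: (¬¬F ∧ F) ∨ ((F ∧ ¬F) ∨ ((F ∧ F) ∧ (F ∨ F)))
  step 6: F ∨ ((F ∧ ¬F) ∨ ((F ∧ F) ∧ (F ∨ F)))
  step 7: (F ∧ ¬F) ∨ ((F ∧ F) ∧ (F ∨ F))
  step 8: F ∨ ((F ∧ F) ∧ (F ∨ F))
  step 9: (F ∧ F) ∧ (F ∨ F)
  step 10: F ∧ (F ∨ F)
  step 11: F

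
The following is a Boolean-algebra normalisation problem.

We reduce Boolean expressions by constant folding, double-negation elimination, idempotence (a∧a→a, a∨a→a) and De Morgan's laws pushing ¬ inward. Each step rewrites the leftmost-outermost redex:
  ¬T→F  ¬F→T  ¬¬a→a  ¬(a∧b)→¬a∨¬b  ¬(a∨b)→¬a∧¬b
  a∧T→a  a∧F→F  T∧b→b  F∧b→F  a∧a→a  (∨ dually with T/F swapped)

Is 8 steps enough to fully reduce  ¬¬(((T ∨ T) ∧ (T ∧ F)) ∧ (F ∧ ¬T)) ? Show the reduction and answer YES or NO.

Answer: YES — reaches normal form F in 5 ≤ 8 steps

Reduction:
  start: ¬¬(((T ∨ T) ∧ (T ∧ F)) ∧ (F ∧ ¬T))
  [1] ((T ∨ T) ∧ (T ∧ F)) ∧ (F ∧ ¬T)
  [2] (T ∧ (T ∧ F)) ∧ (F ∧ ¬T)
  [3] (T ∧ F) ∧ (F ∧ ¬T)
  [4] F ∧ (F ∧ ¬T)
  [5] F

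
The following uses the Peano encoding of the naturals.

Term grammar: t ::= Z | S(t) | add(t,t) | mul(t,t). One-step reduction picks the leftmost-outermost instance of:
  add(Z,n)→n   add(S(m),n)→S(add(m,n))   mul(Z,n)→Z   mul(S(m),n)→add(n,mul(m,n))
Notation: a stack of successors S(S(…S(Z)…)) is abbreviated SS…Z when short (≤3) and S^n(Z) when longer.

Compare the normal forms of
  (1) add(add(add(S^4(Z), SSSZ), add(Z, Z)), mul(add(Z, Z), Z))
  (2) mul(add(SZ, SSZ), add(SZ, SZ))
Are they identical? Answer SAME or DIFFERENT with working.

Answer: DIFFERENT — A ⇓ S^7(Z), B ⇓ S^6(Z)

Working:
Term A:
  start: add(add(add(S^4(Z), SSSZ), add(Z, Z)), mul(add(Z, Z), Z))
  [1] add(add(S(add(SSSZ, SSSZ)), add(Z, Z)), mul(add(Z, Z), Z))
  [2] add(S(add(add(SSSZ, SSSZ), add(Z, Z))), mul(add(Z, Z), Z))
  [3] S(add(add(add(SSSZ, SSSZ), add(Z, Z)), mul(add(Z, Z), Z)))
  [4] S(add(add(S(add(SSZ, SSSZ)), add(Z, Z)), mul(add(Z, Z), Z)))
  [5] S(add(S(add(add(SSZ, SSSZ), add(Z, Z))), mul(add(Z, Z), Z)))
  [6] S(S(add(add(add(SSZ, SSSZ), add(Z, Z)), mul(add(Z, Z), Z))))
  [7] S(S(add(add(S(add(SZ, SSSZ)), add(Z, Z)), mul(add(Z, Z), Z))))
  [8] S(S(add(S(add(add(SZ, SSSZ), add(Z, Z))), mul(add(Z, Z), Z))))
  [9] S(S(S(add(add(add(SZ, SSSZ), add(Z, Z)), mul(add(Z, Z), Z)))))
  [10] S(S(S(add(add(S(add(Z, SSSZ)), add(Z, Z)), mul(add(Z, Z), Z)))))
  [11] S(S(S(add(S(add(add(Z, SSSZ), add(Z, Z))), mul(add(Z, Z), Z)))))
  [12] S(S(S(S(add(add(add(Z, SSSZ), add(Z, Z)), mul(add(Z, Z), Z))))))
  [13] S(S(S(S(add(add(SSSZ, add(Z, Z)), mul(add(Z, Z), Z))))))
  [14] S(S(S(S(add(S(add(SSZ, add(Z, Z))), mul(add(Z, Z), Z))))))
  [15] S(S(S(S(S(add(add(SSZ, add(Z, Z)), mul(add(Z, Z), Z)))))))
  [16] S(S(S(S(S(add(S(add(SZ, add(Z, Z))), mul(add(Z, Z), Z)))))))
  [17] S(S(S(S(S(S(add(add(SZ, add(Z, Z)), mul(add(Z, Z), Z))))))))
  [18] S(S(S(S(S(S(add(S(add(Z, add(Z, Z))), mul(add(Z, Z), Z))))))))
  [19] S(S(S(S(S(S(S(add(add(Z, add(Z, Z)), mul(add(Z, Z), Z)))))))))
  [20] S(S(S(S(S(S(S(add(add(Z, Z), mul(add(Z, Z), Z)))))))))
  [21] S(S(S(S(S(S(S(add(Z, mul(add(Z, Z), Z)))))))))
  [22] S(S(S(S(S(S(S(mul(add(Z, Z), Z))))))))
  [23] S(S(S(S(S(S(S(mul(Z, Z))))))))
  [24] S^7(Z)

Term B:
  start: mul(add(SZ, SSZ), add(SZ, SZ))
  [1] mul(S(add(Z, SSZ)), add(SZ, SZ))
  [2] add(add(SZ, SZ), mul(add(Z, SSZ), add(SZ, SZ)))
  [3] add(S(add(Z, SZ)), mul(add(Z, SSZ), add(SZ, SZ)))
  [4] S(add(add(Z, SZ), mul(add(Z, SSZ), add(SZ, SZ))))
  [5] S(add(SZ, mul(add(Z, SSZ), add(SZ, SZ))))
  [6] S(S(add(Z, mul(add(Z, SSZ), add(SZ, SZ)))))
  [7] S(S(mul(add(Z, SSZ), add(SZ, SZ))))
  [8] S(S(mul(SSZ, add(SZ, SZ))))
  [9] S(S(add(add(SZ, SZ), mul(SZ, add(SZ, SZ)))))
  [10] S(S(add(S(add(Z, SZ)), mul(SZ, add(SZ, SZ)))))
  [11] S(S(S(add(add(Z, SZ), mul(SZ, add(SZ, SZ))))))
  [12] S(S(S(add(SZ, mul(SZ, add(SZ, SZ))))))
  [13] S(S(S(S(add(Z, mul(SZ, add(SZ, SZ)))))))
  [14] S(S(S(S(mul(SZ, add(SZ, SZ))))))
  [15] S(S(S(S(add(add(SZ, SZ), mul(Z, add(SZ, SZ)))))))
  [16] S(S(S(S(add(S(add(Z, SZ)), mul(Z, add(SZ, SZ)))))))
  [17] S(S(S(S(S(add(add(Z, SZ), mul(Z, add(SZ, SZ))))))))
  [18] S(S(S(S(S(add(SZ, mul(Z, add(SZ, SZ))))))))
  [19] S(S(S(S(S(S(add(Z, mul(Z, add(SZ, SZ)))))))))
  [20] S(S(S(S(S(S(mul(Z, add(SZ, SZ))))))))
  [21] S^6(Z)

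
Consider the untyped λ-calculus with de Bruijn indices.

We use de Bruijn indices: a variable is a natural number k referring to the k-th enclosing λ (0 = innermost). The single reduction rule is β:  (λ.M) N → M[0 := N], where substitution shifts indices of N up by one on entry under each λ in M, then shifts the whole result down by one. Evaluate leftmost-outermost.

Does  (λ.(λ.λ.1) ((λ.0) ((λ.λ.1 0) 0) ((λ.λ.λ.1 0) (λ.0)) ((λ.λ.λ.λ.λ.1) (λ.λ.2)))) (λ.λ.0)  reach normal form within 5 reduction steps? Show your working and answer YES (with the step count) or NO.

Answer: NO — after 5 steps the term is λ.(λ.λ.0) ((λ.λ.λ.1 0) (λ.0)) ((λ.λ.λ.λ.λ.1) (λ.λ.λ.λ.0)), not yet normal

Working:
  start: (λ.(λ.λ.1) ((λ.0) ((λ.λ.1 0) 0) ((λ.λ.λ.1 0) (λ.0)) ((λ.λ.λ.λ.λ.1) (λ.λ.2)))) (λ.λ.0)
  [1] (λ.λ.1) ((λ.0) ((λ.λ.1 0) (λ.λ.0)) ((λ.λ.λ.1 0) (λ.0)) ((λ.λ.λ.λ.λ.1) (λ.λ.λ.λ.0)))
  [2] λ.(λ.0) ((λ.λ.1 0) (λ.λ.0)) ((λ.λ.λ.1 0) (λ.0)) ((λ.λ.λ.λ.λ.1) (λ.λ.λ.λ.0))
  [3] λ.(λ.λ.1 0) (λ.λ.0) ((λ.λ.λ.1 0) (λ.0)) ((λ.λ.λ.λ.λ.1) (λ.λ.λ.λ.0))
  [4] λ.(λ.(λ.λ.0) 0) ((λ.λ.λ.1 0) (λ.0)) ((λ.λ.λ.λ.λ.1) (λ.λ.λ.λ.0))
  [5] λ.(λ.λ.0) ((λ.λ.λ.1 0) (λ.0)) ((λ.λ.λ.λ.λ.1) (λ.λ.λ.λ.0))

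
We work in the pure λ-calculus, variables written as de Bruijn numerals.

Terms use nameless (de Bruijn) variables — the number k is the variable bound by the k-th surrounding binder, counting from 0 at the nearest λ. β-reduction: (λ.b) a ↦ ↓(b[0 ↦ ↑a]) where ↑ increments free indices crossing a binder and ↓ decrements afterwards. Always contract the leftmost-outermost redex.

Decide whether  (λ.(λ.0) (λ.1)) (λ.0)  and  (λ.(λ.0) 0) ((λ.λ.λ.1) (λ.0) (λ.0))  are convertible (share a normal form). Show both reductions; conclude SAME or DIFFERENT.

Answer: SAME — A ⇓ λ.λ.0, B ⇓ λ.λ.0

Working:
Term A:
  start: (λ.(λ.0) (λ.1)) (λ.0)
  step 1: (λ.0) (λ.λ.0)
  step 2: λ.λ.0

Term B:
  start: (λ.(λ.0) 0) ((λ.λ.λ.1) (λ.0) (λ.0))
  step 1: (λ.0) ((λ.λ.λ.1) (λ.0) (λ.0))
  step 2: (λ.λ.λ.1) (λ.0) (λ.0)
  step 3: (λ.λ.1) (λ.0)
  step 4: λ.λ.0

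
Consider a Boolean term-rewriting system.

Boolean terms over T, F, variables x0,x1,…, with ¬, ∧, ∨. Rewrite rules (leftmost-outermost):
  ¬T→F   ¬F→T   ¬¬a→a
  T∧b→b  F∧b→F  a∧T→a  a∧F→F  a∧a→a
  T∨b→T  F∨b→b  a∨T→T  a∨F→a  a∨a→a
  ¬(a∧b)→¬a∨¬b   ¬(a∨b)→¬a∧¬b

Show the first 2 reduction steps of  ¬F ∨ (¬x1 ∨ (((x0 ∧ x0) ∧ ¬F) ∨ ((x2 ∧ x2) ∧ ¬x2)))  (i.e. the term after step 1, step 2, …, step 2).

  start: ¬F ∨ (¬x1 ∨ (((x0 ∧ x0) ∧ ¬F) ∨ ((x2 ∧ x2) ∧ ¬x2)))
  →1  T ∨ (¬x1 ∨ (((x0 ∧ x0) ∧ ¬F) ∨ ((x2 ∧ x2) ∧ ¬x2)))
  →2  T

Answer: after 2 steps: T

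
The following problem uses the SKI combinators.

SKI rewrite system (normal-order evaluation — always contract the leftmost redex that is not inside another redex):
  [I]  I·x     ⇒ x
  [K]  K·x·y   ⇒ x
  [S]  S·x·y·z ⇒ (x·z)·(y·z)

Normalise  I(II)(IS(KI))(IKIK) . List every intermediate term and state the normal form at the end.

Answer: normal form = S(KI)I  (in 6 steps)

Derivation:
  start: I(II)(IS(KI))(IKIK)
  →1  II(IS(KI))(IKIK)
  →2  I(IS(KI))(IKIK)
  →3  IS(KI)(IKIK)
  →4  S(KI)(IKIK)
  →5  S(KI)(KIK)
  →6  S(KI)I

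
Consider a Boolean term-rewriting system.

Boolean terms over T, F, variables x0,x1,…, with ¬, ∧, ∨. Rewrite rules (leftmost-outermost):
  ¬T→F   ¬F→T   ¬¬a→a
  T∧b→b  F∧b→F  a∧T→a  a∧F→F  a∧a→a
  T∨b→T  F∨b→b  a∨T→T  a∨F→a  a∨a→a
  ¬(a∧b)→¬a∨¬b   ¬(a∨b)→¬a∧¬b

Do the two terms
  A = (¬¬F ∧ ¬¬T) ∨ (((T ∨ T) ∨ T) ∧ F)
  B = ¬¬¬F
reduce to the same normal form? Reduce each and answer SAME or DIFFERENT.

Term A:
  start: (¬¬F ∧ ¬¬T) ∨ (((T ∨ T) ∨ T) ∧ F)
  →1  (F ∧ ¬¬T) ∨ (((T ∨ T) ∨ T) ∧ F)
  →2  F ∨ (((T ∨ T) ∨ T) ∧ F)
  →3  ((T ∨ T) ∨ T) ∧ F
  →4  F

Term B:
  start: ¬¬¬F
  →1  ¬F
  →2  T

Answer: DIFFERENT — A ⇓ F, B ⇓ T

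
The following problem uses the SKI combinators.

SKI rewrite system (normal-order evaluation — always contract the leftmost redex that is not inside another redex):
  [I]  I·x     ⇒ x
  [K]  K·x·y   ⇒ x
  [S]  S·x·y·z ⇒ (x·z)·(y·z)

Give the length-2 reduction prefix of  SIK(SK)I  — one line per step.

Answer: after 2 steps: SK(K(SK))I

Reduction:
  start: SIK(SK)I
  →1  I(SK)(K(SK))I
  →2  SK(K(SK))I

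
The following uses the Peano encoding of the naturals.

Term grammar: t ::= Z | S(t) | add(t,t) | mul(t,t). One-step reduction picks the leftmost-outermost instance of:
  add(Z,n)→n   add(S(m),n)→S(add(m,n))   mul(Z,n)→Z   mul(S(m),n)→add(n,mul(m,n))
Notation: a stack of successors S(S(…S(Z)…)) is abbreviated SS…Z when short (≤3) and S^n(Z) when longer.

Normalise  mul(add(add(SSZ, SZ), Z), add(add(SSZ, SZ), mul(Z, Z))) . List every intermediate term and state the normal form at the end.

Answer: normal form = S^9(Z)  (in 47 steps)

Working:
  start: mul(add(add(SSZ, SZ), Z), add(add(SSZ, SZ), mul(Z, Z)))
  [1] mul(add(S(add(SZ, SZ)), Z), add(add(SSZ, SZ), mul(Z, Z)))
  [2] mul(S(add(add(SZ, SZ), Z)), add(add(SSZ, SZ), mul(Z, Z)))
  [3] add(add(add(SSZ, SZ), mul(Z, Z)), mul(add(add(SZ, SZ), Z), add(add(SSZ, SZ), mul(Z, Z))))
  [4] add(add(S(add(SZ, SZ)), mul(Z, Z)), mul(add(add(SZ, SZ), Z), add(add(SSZ, SZ), mul(Z, Z))))
  [5] add(S(add(add(SZ, SZ), mul(Z, Z))), mul(add(add(SZ, SZ), Z), add(add(SSZ, SZ), mul(Z, Z))))
  [6] S(add(add(add(SZ, SZ), mul(Z, Z)), mul(add(add(SZ, SZ), Z), add(add(SSZ, SZ), mul(Z, Z)))))
  [7] S(add(add(S(add(Z, SZ)), mul(Z, Z)), mul(add(add(SZ, SZ), Z), add(add(SSZ, SZ), mul(Z, Z)))))
  [8] S(add(S(add(add(Z, SZ), mul(Z, Z))), mul(add(add(SZ, SZ), Z), add(add(SSZ, SZ), mul(Z, Z)))))
  [9] S(S(add(add(add(Z, SZ), mul(Z, Z)), mul(add(add(SZ, SZ), Z), add(add(SSZ, SZ), mul(Z, Z))))))
  [10] S(S(add(add(SZ, mul(Z, Z)), mul(add(add(SZ, SZ), Z), add(add(SSZ, SZ), mul(Z, Z))))))
  [11] S(S(add(S(add(Z, mul(Z, Z))), mul(add(add(SZ, SZ), Z), add(add(SSZ, SZ), mul(Z, Z))))))
  [12] S(S(S(add(add(Z, mul(Z, Z)), mul(add(add(SZ, SZ), Z), add(add(SSZ, SZ), mul(Z, Z)))))))
  [13] S(S(S(add(mul(Z, Z), mul(add(add(SZ, SZ), Z), add(add(SSZ, SZ), mul(Z, Z)))))))
  [14] S(S(S(add(Z, mul(add(add(SZ, SZ), Z), add(add(SSZ, SZ), mul(Z, Z)))))))
  [15] S(S(S(mul(add(add(SZ, SZ), Z), add(add(SSZ, SZ), mul(Z, Z))))))
  [16] S(S(S(mul(add(S(add(Z, SZ)), Z), add(add(SSZ, SZ), mul(Z, Z))))))
  [17] S(S(S(mul(S(add(add(Z, SZ), Z)), add(add(SSZ, SZ), mul(Z, Z))))))
  [18] S(S(S(add(add(add(SSZ, SZ), mul(Z, Z)), mul(add(add(Z, SZ), Z), add(add(SSZ, SZ), mul(Z, Z)))))))
  [19] S(S(S(add(add(S(add(SZ, SZ)), mul(Z, Z)), mul(add(add(Z, SZ), Z), add(add(SSZ, SZ), mul(Z, Z)))))))
  [20] S(S(S(add(S(add(add(SZ, SZ), mul(Z, Z))), mul(add(add(Z, SZ), Z), add(add(SSZ, SZ), mul(Z, Z)))))))
  [21] S(S(S(S(add(add(add(SZ, SZ), mul(Z, Z)), mul(add(add(Z, SZ), Z), add(add(SSZ, SZ), mul(Z, Z))))))))
  [22] S(S(S(S(add(add(S(add(Z, SZ)), mul(Z, Z)), mul(add(add(Z, SZ), Z), add(add(SSZ, SZ), mul(Z, Z))))))))
  [23] S(S(S(S(add(S(add(add(Z, SZ), mul(Z, Z))), mul(add(add(Z, SZ), Z), add(add(SSZ, SZ), mul(Z, Z))))))))
  [24] S(S(S(S(S(add(add(add(Z, SZ), mul(Z, Z)), mul(add(add(Z, SZ), Z), add(add(SSZ, SZ), mul(Z, Z)))))))))
  [25] S(S(S(S(S(add(add(SZ, mul(Z, Z)), mul(add(add(Z, SZ), Z), add(add(SSZ, SZ), mul(Z, Z)))))))))
  [26] S(S(S(S(S(add(S(add(Z, mul(Z, Z))), mul(add(add(Z, SZ), Z), add(add(SSZ, SZ), mul(Z, Z)))))))))
  [27] S(S(S(S(S(S(add(add(Z, mul(Z, Z)), mul(add(add(Z, SZ), Z), add(add(SSZ, SZ), mul(Z, Z))))))))))
  [28] S(S(S(S(S(S(add(mul(Z, Z), mul(add(add(Z, SZ), Z), add(add(SSZ, SZ), mul(Z, Z))))))))))
  [29] S(S(S(S(S(S(add(Z, mul(add(add(Z, SZ), Z), add(add(SSZ, SZ), mul(Z, Z))))))))))
  [30] S(S(S(S(S(S(mul(add(add(Z, SZ), Z), add(add(SSZ, SZ), mul(Z, Z)))))))))
  [31] S(S(S(S(S(S(mul(add(SZ, Z), add(add(SSZ, SZ), mul(Z, Z)))))))))
  [32] S(S(S(S(S(S(mul(S(add(Z, Z)), add(add(SSZ, SZ), mul(Z, Z)))))))))
  [33] S(S(S(S(S(S(add(add(add(SSZ, SZ), mul(Z, Z)), mul(add(Z, Z), add(add(SSZ, SZ), mul(Z, Z))))))))))
  [34] S(S(S(S(S(S(add(add(S(add(SZ, SZ)), mul(Z, Z)), mul(add(Z, Z), add(add(SSZ, SZ), mul(Z, Z))))))))))
  [35] S(S(S(S(S(S(add(S(add(add(SZ, SZ), mul(Z, Z))), mul(add(Z, Z), add(add(SSZ, SZ), mul(Z, Z))))))))))
  [36] S(S(S(S(S(S(S(add(add(add(SZ, SZ), mul(Z, Z)), mul(add(Z, Z), add(add(SSZ, SZ), mul(Z, Z)))))))))))
  [37] S(S(S(S(S(S(S(add(add(S(add(Z, SZ)), mul(Z, Z)), mul(add(Z, Z), add(add(SSZ, SZ), mul(Z, Z)))))))))))
  [38] S(S(S(S(S(S(S(add(S(add(add(Z, SZ), mul(Z, Z))), mul(add(Z, Z), add(add(SSZ, SZ), mul(Z, Z)))))))))))
  [39] S(S(S(S(S(S(S(S(add(add(add(Z, SZ), mul(Z, Z)), mul(add(Z, Z), add(add(SSZ, SZ), mul(Z, Z))))))))))))
  [40] S(S(S(S(S(S(S(S(add(add(SZ, mul(Z, Z)), mul(add(Z, Z), add(add(SSZ, SZ), mul(Z, Z))))))))))))
  [41] S(S(S(S(S(S(S(S(add(S(add(Z, mul(Z, Z))), mul(add(Z, Z), add(add(SSZ, SZ), mul(Z, Z))))))))))))
  [42] S(S(S(S(S(S(S(S(S(add(add(Z, mul(Z, Z)), mul(add(Z, Z), add(add(SSZ, SZ), mul(Z, Z)))))))))))))
  [43] S(S(S(S(S(S(S(S(S(add(mul(Z, Z), mul(add(Z, Z), add(add(SSZ, SZ), mul(Z, Z)))))))))))))
  [44] S(S(S(S(S(S(S(S(S(add(Z, mul(add(Z, Z), add(add(SSZ, SZ), mul(Z, Z)))))))))))))
  [45] S(S(S(S(S(S(S(S(S(mul(add(Z, Z), add(add(SSZ, SZ), mul(Z, Z))))))))))))
  [46] S(S(S(S(S(S(S(S(S(mul(Z, add(add(SSZ, SZ), mul(Z, Z))))))))))))
  [47] S^9(Z)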